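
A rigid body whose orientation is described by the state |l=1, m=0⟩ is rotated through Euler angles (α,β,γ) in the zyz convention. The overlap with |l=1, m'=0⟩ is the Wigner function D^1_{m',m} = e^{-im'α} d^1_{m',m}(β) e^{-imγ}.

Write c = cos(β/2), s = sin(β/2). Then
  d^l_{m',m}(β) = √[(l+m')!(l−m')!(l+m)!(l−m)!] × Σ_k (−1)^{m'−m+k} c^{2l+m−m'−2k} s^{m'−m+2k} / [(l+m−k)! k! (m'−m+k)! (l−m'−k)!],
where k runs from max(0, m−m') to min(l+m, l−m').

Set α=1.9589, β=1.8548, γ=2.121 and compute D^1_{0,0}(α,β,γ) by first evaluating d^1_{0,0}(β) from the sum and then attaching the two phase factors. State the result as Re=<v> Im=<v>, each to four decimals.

D^1_{0,0}(1.9589,1.8548,2.121) = e^{-i·0·1.9589}·d^1_{0,0}(1.8548)·e^{-i·0·2.121}. Compute d first:
Half-angle: c=0.599916, s=0.800063. N=√(1·1·1·1)=1.000000
k∈{0,1} keeps every argument non-negative
  k=0: (−1)^0·1.0000/(1)·0.5999^2·0.8001^0 = +0.359899
  k=1: (−1)^1·1.0000/(1)·0.5999^0·0.8001^2 = -0.640101
d^1_{0,0}(1.8548) = +0.359899 -0.640101 = -0.280201
Phases: e^{-i·(0)·1.9589}=+1.000000+0.000000i, e^{-i·(0)·2.121}=+1.000000+0.000000i ⇒ D=-0.280201+0.000000i

Re=-0.2802 Im=0.0000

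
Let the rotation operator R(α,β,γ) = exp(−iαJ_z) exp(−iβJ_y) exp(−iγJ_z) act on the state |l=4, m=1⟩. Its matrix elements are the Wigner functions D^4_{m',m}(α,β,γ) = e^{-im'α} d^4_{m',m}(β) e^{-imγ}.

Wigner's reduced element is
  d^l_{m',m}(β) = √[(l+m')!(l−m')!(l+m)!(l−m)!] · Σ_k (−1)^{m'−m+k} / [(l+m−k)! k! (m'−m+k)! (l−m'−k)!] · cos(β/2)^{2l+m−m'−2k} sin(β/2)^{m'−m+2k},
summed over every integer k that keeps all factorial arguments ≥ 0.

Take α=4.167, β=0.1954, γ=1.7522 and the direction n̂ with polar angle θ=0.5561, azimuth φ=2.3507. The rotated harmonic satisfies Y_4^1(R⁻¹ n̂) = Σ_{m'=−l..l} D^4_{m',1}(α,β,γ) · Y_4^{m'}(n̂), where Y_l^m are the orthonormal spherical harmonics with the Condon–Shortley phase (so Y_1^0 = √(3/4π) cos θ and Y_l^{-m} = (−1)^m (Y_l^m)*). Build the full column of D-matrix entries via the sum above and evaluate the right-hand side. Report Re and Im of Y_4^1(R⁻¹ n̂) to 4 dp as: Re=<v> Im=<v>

Re=0.2714 Im=-0.2276

Need the full column D^4_{m',1} for m'=−4..4 at α=4.167, β=0.1954, γ=1.7522.
cos(β/2)=0.995231, sin(β/2)=0.097545
d^4_{-4,1}: single k=5 term ⇒ +0.000065;  D = -0.000046+0.000046i
d^4_{-3,1}: k∈[4..5] ⇒ +0.001175 -0.000007 = +0.001168;  D = -0.000285-0.001133i
d^4_{-2,1}: k∈[3..5] ⇒ +0.012816 -0.000185 +0.000000 = +0.012631;  D = +0.012072+0.003716i
d^4_{-1,1}: k∈[2..5] ⇒ +0.092459 -0.002665 +0.000013 -0.000000 = +0.089808;  D = -0.067114+0.059675i
d^4_{0,1}: k∈[1..4] ⇒ +0.421877 -0.024316 +0.000234 -0.000000 = +0.397794;  D = -0.071766-0.391267i
d^4_{1,1}: k∈[0..3] ⇒ +0.962480 -0.138689 +0.002665 -0.000009 = +0.826447;  D = +0.772303+0.294216i
d^4_{2,1}: k∈[0..2] ⇒ -0.400228 +0.019224 -0.000123 = -0.381127;  D = +0.300755-0.234104i
d^4_{3,1}: k∈[0..1] ⇒ +0.073387 -0.001175 = +0.072212;  D = -0.008360-0.071727i
d^4_{4,1}: single k=0 term ⇒ -0.006781;  D = -0.006166-0.002823i
Y_4^{m'}(θ=0.5561,φ=2.3507) and Σ D·Y over m':
  (-0.0000+0.0000i)·(-0.0344-0.0008i)  (-0.0003-0.0011i)·(+0.1124-0.1087i)  (+0.0121+0.0037i)·(-0.0041+0.3774i)  (-0.0671+0.0597i)·(-0.3057-0.3091i)  (-0.0718-0.3913i)·(-0.0453+0.0000i)  (+0.7723+0.2942i)·(+0.3057-0.3091i)  (+0.3008-0.2341i)·(-0.0041-0.3774i)  (-0.0084-0.0717i)·(-0.1124-0.1087i)  (-0.0062-0.0028i)·(-0.0344+0.0008i)
Y_4^1(R⁻¹ n̂) = +0.271352-0.227555i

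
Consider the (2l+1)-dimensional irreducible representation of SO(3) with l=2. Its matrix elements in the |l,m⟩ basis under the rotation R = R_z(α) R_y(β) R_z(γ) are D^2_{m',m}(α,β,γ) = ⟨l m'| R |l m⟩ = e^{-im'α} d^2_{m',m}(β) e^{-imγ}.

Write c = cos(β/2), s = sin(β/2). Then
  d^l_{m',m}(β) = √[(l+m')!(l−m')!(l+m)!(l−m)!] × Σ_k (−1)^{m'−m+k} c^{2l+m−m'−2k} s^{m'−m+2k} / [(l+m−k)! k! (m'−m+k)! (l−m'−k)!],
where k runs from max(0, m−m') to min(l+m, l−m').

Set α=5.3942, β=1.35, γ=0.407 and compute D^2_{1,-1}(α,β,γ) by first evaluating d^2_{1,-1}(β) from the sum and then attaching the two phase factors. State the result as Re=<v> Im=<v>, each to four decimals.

Re=0.1524 Im=0.5405

First d^2_{1,-1}(β=1.35), then the phase factors e^{-i(1)α} and e^{-i(-1)γ}:
Half-angle: c=0.780707, s=0.624897. N=√(6·1·1·6)=6.000000
k: max(0,(-1)−(1))=0 … min(2+(-1),2−(1))=1
  k=0: (−1)^2·6.0000/(2)·0.7807^2·0.6249^2 = +0.714027
  k=1: (−1)^3·6.0000/(6)·0.7807^0·0.6249^4 = -0.152488
d^2_{1,-1}(1.35) = +0.714027 -0.152488 = +0.561539
Phases: e^{-i·(1)·5.3942}=+0.630200+0.776433i, e^{-i·(-1)·0.407}=+0.918313+0.395856i ⇒ D=+0.152382+0.540468i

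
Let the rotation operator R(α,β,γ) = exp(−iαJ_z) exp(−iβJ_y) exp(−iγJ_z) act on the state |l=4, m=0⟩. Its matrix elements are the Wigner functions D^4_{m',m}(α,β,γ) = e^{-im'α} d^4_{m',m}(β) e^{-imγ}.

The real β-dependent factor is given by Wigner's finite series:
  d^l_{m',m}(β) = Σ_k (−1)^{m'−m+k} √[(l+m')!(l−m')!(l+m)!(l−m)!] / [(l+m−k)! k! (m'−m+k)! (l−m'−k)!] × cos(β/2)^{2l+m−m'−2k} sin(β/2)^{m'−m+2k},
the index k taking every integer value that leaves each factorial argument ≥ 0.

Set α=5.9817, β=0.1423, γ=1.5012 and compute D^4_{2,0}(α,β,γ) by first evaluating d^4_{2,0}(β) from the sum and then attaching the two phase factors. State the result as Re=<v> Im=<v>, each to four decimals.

Re=0.0384 Im=0.0264

Split into d^4_{2,0}(β=0.1423) × two z-phases.
c=cos(0.1423/2)=0.997470, s=sin(0.1423/2)=0.071090; N=√[720·2·24·24]=910.735966
k∈{0,1,2} keeps every argument non-negative
  k=0: (−1)^2·910.7360/(96)·0.9975^6·0.0711^2 = +0.047221
  k=1: (−1)^3·910.7360/(36)·0.9975^4·0.0711^4 = -0.000640
  k=2: (−1)^4·910.7360/(96)·0.9975^2·0.0711^6 = +0.000001
d^4_{2,0}(0.1423) = +0.047221 -0.000640 +0.000001 = +0.046583
Phases: e^{-i·(2)·5.9817}=+0.823655+0.567092i, e^{-i·(0)·1.5012}=+1.000000+0.000000i ⇒ D=+0.038368+0.026417i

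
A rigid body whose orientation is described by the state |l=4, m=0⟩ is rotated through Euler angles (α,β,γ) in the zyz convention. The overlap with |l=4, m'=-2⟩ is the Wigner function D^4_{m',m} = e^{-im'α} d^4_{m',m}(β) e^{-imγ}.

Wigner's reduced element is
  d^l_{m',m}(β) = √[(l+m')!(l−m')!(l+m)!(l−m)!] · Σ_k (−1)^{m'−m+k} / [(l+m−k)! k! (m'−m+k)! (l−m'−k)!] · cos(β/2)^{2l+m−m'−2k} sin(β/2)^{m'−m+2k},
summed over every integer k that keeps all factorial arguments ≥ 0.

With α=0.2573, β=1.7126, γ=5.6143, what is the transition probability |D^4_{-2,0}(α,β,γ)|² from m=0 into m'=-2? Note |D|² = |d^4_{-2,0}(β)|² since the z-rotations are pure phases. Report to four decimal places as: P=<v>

D^4_{-2,0}(0.2573,1.7126,5.6143) = e^{-i·-2·0.2573}·d^4_{-2,0}(1.7126)·e^{-i·0·5.6143}. Compute d first:
c=cos(1.7126/2)=0.655237, s=sin(1.7126/2)=0.755423; N=√[2·720·24·24]=910.735966
k: max(0,(0)−(-2))=2 … min(4+(0),4−(-2))=4
  k=2: (−1)^0·910.7360/(96)·0.6552^6·0.7554^2 = +0.428443
  k=3: (−1)^1·910.7360/(36)·0.6552^4·0.7554^4 = -1.518607
  k=4: (−1)^2·910.7360/(96)·0.6552^2·0.7554^6 = +0.756938
d^4_{-2,0}(1.7126) = +0.428443 -1.518607 +0.756938 = -0.333226
|D^4_{-2,0}|² = |d^4_{-2,0}(β)|² = (-0.333226)² = 0.111039 (the z-rotation phases have unit modulus)

P=0.1110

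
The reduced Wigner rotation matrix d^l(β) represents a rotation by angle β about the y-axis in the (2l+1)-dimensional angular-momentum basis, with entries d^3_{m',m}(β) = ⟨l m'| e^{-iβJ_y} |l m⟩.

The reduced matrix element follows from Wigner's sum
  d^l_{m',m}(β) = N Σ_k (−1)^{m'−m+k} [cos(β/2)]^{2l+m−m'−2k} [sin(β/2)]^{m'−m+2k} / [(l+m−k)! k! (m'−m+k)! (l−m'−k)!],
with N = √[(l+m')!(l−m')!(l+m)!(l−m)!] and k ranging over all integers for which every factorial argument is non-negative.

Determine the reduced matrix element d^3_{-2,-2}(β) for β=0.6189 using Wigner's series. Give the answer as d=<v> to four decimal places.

d=0.3651

d^3_{-2,-2}(β=0.6189) via Wigner's sum:
c=cos(0.6189/2)=0.952501, s=sin(0.6189/2)=0.304535; N=√[1·120·1·120]=120.000000
Admissible k: 0..1 (factorial args all ≥0)
  k=0: (−1)^0·120.0000/(120)·0.9525^6·0.3045^0 = +0.746781
  k=1: (−1)^1·120.0000/(24)·0.9525^4·0.3045^2 = -0.381686
d^3_{-2,-2}(0.6189) = +0.746781 -0.381686 = +0.365095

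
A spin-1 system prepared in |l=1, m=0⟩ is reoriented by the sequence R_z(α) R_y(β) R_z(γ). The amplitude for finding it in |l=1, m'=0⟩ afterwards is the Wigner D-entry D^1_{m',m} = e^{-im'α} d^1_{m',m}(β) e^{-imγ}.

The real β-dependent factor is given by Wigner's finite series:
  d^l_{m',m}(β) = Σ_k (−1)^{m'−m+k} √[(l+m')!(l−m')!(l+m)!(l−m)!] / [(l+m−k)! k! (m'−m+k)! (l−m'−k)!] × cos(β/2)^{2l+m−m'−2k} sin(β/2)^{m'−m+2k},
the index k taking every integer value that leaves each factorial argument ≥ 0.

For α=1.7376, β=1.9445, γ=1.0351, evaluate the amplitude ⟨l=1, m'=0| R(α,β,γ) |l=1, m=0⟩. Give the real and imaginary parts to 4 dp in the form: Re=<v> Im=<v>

Re=-0.3651 Im=0.0000

D^1_{0,0}(1.7376,1.9445,1.0351) = e^{-i·0·1.7376}·d^1_{0,0}(1.9445)·e^{-i·0·1.0351}. Compute d first:
c=cos(1.9445/2)=0.563442, s=sin(1.9445/2)=0.826156; N=√[1·1·1·1]=1.000000
The bounds max(0,m−m')=0 and min(l+m,l−m')=1 give 2 terms
  k=0: (−1)^0·1.0000/(1)·0.5634^2·0.8262^0 = +0.317467
  k=1: (−1)^1·1.0000/(1)·0.5634^0·0.8262^2 = -0.682533
d^1_{0,0}(1.9445) = +0.317467 -0.682533 = -0.365066
Attach z-rotation phases: D = e^{-i(0)(1.7376)}·(-0.365066)·e^{-i(0)(1.0351)} = -0.365066+0.000000i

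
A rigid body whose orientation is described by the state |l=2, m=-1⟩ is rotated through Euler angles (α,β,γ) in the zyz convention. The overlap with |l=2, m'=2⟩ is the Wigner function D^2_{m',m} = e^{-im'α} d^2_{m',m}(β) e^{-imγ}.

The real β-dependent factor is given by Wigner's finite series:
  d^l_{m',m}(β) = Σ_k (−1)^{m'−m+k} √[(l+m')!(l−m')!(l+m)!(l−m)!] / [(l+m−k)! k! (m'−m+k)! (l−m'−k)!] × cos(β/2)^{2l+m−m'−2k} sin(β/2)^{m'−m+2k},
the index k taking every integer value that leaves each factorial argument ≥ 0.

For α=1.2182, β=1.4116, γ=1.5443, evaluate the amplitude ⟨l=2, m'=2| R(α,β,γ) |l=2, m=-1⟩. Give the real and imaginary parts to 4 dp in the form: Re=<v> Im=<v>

Re=-0.2608 Im=0.3234

D^2_{2,-1}(1.2182,1.4116,1.5443) = e^{-i·2·1.2182}·d^2_{2,-1}(1.4116)·e^{-i·-1·1.5443}. Compute d first:
Half-angle: c=0.761093, s=0.648643. N=√(24·1·1·6)=12.000000
The bounds max(0,m−m')=0 and min(l+m,l−m')=0 give 1 term
  k=0: (−1)^3·12.0000/(6)·0.7611^1·0.6486^3 = -0.415417
d^2_{2,-1}(1.4116) = -0.415417
Attach z-rotation phases: D = e^{-i(2)(1.2182)}·(-0.415417)·e^{-i(-1)(1.5443)} = -0.260790+0.323357i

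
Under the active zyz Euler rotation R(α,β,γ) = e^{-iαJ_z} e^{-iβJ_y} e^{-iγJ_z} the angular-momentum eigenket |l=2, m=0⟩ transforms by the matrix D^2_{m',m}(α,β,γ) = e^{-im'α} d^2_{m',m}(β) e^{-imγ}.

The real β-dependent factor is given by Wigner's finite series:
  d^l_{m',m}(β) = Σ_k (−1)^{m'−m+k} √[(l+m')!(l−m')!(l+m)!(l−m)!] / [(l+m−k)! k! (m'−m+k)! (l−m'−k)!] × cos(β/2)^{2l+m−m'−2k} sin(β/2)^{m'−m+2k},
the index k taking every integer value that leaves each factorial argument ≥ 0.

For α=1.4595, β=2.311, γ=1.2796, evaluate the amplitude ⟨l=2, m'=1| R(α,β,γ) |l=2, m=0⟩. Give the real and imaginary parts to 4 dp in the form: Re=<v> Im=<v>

First d^2_{1,0}(β=2.311), then the phase factors e^{-i(1)α} and e^{-i(0)γ}:
c=cos(2.311/2)=0.403461, s=sin(2.311/2)=0.914997; N=√[6·1·2·2]=4.898979
Admissible k: 0..1 (factorial args all ≥0)
  k=0: (−1)^1·4.8990/(2)·0.4035^3·0.9150^1 = -0.147197
  k=1: (−1)^2·4.8990/(2)·0.4035^1·0.9150^3 = +0.757070
d^2_{1,0}(2.311) = -0.147197 +0.757070 = +0.609873
Attach z-rotation phases: D = e^{-i(1)(1.4595)}·(+0.609873)·e^{-i(0)(1.2796)} = +0.067737-0.606099i

Re=0.0677 Im=-0.6061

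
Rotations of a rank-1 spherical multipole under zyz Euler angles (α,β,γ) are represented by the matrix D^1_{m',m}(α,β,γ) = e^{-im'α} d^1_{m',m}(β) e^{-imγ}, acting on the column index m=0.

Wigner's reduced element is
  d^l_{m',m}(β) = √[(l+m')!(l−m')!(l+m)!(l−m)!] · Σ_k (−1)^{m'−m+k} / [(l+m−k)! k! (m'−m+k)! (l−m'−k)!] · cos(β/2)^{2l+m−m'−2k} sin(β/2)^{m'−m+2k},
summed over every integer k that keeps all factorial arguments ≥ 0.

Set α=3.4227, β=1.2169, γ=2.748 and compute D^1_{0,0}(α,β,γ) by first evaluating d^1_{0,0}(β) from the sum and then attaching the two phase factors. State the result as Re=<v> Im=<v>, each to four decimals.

D^1_{0,0}(3.4227,1.2169,2.748) = e^{-i·0·3.4227}·d^1_{0,0}(1.2169)·e^{-i·0·2.748}. Compute d first:
c=cos(1.2169/2)=0.820535, s=sin(1.2169/2)=0.571596; N=√[1·1·1·1]=1.000000
k∈{0,1} keeps every argument non-negative
  k=0: (−1)^0·1.0000/(1)·0.8205^2·0.5716^0 = +0.673278
  k=1: (−1)^1·1.0000/(1)·0.8205^0·0.5716^2 = -0.326722
d^1_{0,0}(1.2169) = +0.673278 -0.326722 = +0.346555
D = (+1.000000+0.000000i)·(+0.346555)·(+1.000000+0.000000i) = +0.346555+0.000000i

Re=0.3466 Im=0.0000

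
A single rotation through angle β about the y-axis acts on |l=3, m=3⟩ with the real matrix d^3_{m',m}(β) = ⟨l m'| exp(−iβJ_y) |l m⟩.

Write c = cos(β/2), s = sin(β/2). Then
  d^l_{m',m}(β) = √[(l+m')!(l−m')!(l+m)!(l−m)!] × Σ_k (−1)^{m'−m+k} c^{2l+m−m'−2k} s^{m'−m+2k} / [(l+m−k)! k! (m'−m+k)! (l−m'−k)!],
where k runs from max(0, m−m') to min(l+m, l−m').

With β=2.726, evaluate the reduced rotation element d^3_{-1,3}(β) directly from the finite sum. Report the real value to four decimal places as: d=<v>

d^3_{-1,3}(β=2.726) via Wigner's sum:
c=cos(2.726/2)=0.206304, s=sin(2.726/2)=0.978488; N=√[2·24·720·1]=185.903201
k: max(0,(3)−(-1))=4 … min(3+(3),3−(-1))=4
  k=4: (−1)^0·185.9032/(48)·0.2063^2·0.9785^4 = +0.151107
d^3_{-1,3}(2.726) = +0.151107

d=0.1511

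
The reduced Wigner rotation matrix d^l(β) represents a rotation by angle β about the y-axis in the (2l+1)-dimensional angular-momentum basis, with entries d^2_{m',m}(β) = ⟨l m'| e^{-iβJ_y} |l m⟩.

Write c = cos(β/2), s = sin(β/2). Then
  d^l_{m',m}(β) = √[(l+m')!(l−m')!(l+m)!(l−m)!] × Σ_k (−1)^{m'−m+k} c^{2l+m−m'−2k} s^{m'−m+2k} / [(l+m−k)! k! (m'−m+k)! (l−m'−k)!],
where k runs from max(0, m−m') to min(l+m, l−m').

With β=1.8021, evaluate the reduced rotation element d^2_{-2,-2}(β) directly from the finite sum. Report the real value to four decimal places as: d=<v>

d^2_{-2,-2}(β=1.8021) via Wigner's sum:
Half-angle: c=0.620787, s=0.783979. N=√(1·24·1·24)=24.000000
Admissible k: 0..0 (factorial args all ≥0)
  k=0: (−1)^0·24.0000/(24)·0.6208^4·0.7840^0 = +0.148515
d^2_{-2,-2}(1.8021) = +0.148515

d=0.1485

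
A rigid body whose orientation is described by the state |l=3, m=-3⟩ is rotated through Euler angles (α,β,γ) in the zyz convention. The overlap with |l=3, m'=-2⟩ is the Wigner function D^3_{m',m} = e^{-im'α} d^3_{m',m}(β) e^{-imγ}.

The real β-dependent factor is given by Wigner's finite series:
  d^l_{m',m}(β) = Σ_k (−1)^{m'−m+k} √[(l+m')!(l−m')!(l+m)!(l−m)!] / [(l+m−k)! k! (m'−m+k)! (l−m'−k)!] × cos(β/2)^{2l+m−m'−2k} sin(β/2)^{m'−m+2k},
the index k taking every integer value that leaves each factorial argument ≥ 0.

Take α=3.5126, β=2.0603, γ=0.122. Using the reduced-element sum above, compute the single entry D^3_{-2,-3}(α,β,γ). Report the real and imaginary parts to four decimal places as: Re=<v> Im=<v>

Re=-0.0339 Im=-0.0679

Split into d^3_{-2,-3}(β=2.0603) × two z-phases.
Half-angle: c=0.514690, s=0.857376. N=√(1·120·1·720)=293.938769
The bounds max(0,m−m')=0 and min(l+m,l−m')=0 give 1 term
  k=0: (−1)^1·293.9388/(120)·0.5147^5·0.8574^1 = -0.075854
d^3_{-2,-3}(2.0603) = -0.075854
Phases: e^{-i·(-2)·3.5126}=+0.737109+0.675774i, e^{-i·(-3)·0.122}=+0.933766+0.357883i ⇒ D=-0.033864-0.067875i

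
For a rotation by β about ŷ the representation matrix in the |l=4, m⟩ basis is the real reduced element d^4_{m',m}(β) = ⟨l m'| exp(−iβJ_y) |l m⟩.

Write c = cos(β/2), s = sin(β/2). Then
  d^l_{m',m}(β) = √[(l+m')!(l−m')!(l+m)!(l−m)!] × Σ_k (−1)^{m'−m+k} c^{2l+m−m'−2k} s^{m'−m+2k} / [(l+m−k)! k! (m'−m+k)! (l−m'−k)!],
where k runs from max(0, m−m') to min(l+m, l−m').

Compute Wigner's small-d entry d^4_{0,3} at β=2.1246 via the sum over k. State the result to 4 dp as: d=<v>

d=-0.4786

d^4_{0,3}(β=2.1246) via Wigner's sum:
With c≡cos(β/2)=0.486864 and s≡sin(β/2)=0.873478, N=[24·24·5040·1]^{1/2}=1703.830978
k: max(0,(3)−(0))=3 … min(4+(3),4−(0))=4
  k=3: (−1)^0·1703.8310/(144)·0.4869^5·0.8735^3 = +0.215705
  k=4: (−1)^1·1703.8310/(144)·0.4869^3·0.8735^5 = -0.694299
d^4_{0,3}(2.1246) = +0.215705 -0.694299 = -0.478595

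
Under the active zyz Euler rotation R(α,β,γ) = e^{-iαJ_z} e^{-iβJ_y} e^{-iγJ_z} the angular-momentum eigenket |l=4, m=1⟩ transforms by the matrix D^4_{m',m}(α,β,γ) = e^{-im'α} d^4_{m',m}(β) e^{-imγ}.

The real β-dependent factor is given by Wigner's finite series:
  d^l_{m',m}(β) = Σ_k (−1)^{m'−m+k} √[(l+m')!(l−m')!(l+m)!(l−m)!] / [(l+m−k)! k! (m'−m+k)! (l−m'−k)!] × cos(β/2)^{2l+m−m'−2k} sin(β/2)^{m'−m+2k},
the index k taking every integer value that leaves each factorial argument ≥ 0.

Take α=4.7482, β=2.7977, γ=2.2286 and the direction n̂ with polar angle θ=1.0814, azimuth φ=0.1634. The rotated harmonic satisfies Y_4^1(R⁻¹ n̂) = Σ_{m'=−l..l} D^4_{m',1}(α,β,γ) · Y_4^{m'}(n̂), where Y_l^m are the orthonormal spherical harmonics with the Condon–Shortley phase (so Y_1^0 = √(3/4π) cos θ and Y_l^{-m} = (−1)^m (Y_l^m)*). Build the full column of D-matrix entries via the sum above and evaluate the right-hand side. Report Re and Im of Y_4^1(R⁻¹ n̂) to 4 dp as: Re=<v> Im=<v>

Need the full column D^4_{m',1} for m'=−4..4 at α=4.7482, β=2.7977, γ=2.2286.
cos(β/2)=0.171100, sin(β/2)=0.985254
d^4_{-4,1}: single k=5 term ⇒ +0.034801;  D = -0.017127-0.030294i
d^4_{-3,1}: k∈[4..5] ⇒ +0.010684 -0.212549 = -0.201866;  D = -0.172057+0.105577i
d^4_{-2,1}: k∈[3..5] ⇒ +0.001983 -0.098650 +0.654219 = +0.557552;  D = +0.308429+0.464474i
d^4_{-1,1}: k∈[2..5] ⇒ +0.000244 -0.024228 +0.401681 -0.887941 = -0.510245;  D = +0.414686-0.297297i
d^4_{0,1}: k∈[1..4] ⇒ +0.000019 -0.003763 +0.124784 -0.689608 = -0.568568;  D = +0.347611+0.449929i
d^4_{1,1}: k∈[0..3] ⇒ +0.000001 -0.000365 +0.024228 -0.267787 = -0.243924;  D = -0.187563+0.155946i
d^4_{2,1}: k∈[0..2] ⇒ -0.000018 +0.002975 -0.065767 = -0.062810;  D = -0.041859-0.046828i
d^4_{3,1}: k∈[0..1] ⇒ +0.000193 -0.010684 = -0.010490;  D = +0.007566-0.007267i
d^4_{4,1}: single k=0 term ⇒ -0.001050;  D = +0.000754+0.000730i
Y_4^{m'}(θ=1.0814,φ=0.1634) and Σ D·Y over m':
  (-0.0171-0.0303i)·(+0.2132-0.1633i)  (-0.1721+0.1056i)·(+0.3569-0.1905i)  (+0.3084+0.4645i)·(+0.1350-0.0458i)  (+0.4147-0.2973i)·(-0.2814+0.0464i)  (+0.3476+0.4499i)·(-0.2031+0.0000i)  (-0.1876+0.1559i)·(+0.2814+0.0464i)  (-0.0419-0.0468i)·(+0.1350+0.0458i)  (+0.0076-0.0073i)·(-0.3569-0.1905i)  (+0.0008+0.0007i)·(+0.2132+0.1633i)
Y_4^1(R⁻¹ n̂) = -0.228116+0.155262i

Re=-0.2281 Im=0.1553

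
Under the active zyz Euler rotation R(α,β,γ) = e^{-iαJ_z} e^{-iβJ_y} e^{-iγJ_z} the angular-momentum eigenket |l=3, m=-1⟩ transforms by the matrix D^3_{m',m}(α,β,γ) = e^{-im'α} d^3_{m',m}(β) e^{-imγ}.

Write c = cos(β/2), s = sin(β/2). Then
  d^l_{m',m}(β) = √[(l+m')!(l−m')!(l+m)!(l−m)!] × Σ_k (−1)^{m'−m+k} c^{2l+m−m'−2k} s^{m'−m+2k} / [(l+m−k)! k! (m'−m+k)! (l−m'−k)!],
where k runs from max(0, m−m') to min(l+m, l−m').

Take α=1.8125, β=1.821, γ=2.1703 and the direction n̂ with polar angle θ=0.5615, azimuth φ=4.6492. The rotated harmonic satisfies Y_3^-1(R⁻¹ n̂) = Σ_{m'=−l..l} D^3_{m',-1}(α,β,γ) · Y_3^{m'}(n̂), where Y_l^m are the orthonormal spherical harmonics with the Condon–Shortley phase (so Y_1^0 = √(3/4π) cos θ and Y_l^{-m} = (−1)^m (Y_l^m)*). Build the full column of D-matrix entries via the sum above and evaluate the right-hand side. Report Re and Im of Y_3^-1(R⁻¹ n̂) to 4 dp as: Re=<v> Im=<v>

Re=0.2474 Im=-0.2282

Need the full column D^3_{m',-1} for m'=−3..3 at α=1.8125, β=1.821, γ=2.1703.
cos(β/2)=0.613351, sin(β/2)=0.789811
d^3_{-3,-1}: single k=2 term ⇒ +0.341922;  D = +0.083327+0.331613i
d^3_{-2,-1}: k∈[1..2] ⇒ +0.216804 -0.718995 = -0.502191;  D = -0.443598+0.235406i
d^3_{-1,-1}: k∈[0..2] ⇒ +0.053242 -0.706272 +0.878337 = +0.225307;  D = -0.150181-0.167954i
d^3_{0,-1}: k∈[0..2] ⇒ -0.237497 +1.181429 -0.653002 = +0.290930;  D = -0.164152+0.240197i
d^3_{1,-1}: k∈[0..2] ⇒ +0.529704 -1.171115 +0.242738 = -0.398674;  D = -0.373425-0.139621i
d^3_{2,-1}: k∈[0..1] ⇒ -0.718995 +0.596106 = -0.122889;  D = -0.014235+0.122062i
d^3_{3,-1}: single k=0 term ⇒ +0.566964;  D = -0.562497+0.071028i
Y_3^{m'}(θ=0.5615,φ=4.6492) and Σ D·Y over m':
  (+0.0833+0.3316i)·(+0.0119-0.0619i)  (-0.4436+0.2354i)·(-0.2433-0.0309i)  (-0.1502-0.1680i)·(-0.0281+0.4435i)  (-0.1642+0.2402i)·(+0.1840+0.0000i)  (-0.3734-0.1396i)·(+0.0281+0.4435i)  (-0.0142+0.1221i)·(-0.2433+0.0309i)  (-0.5625+0.0710i)·(-0.0119-0.0619i)
Y_3^-1(R⁻¹ n̂) = +0.247408-0.228200i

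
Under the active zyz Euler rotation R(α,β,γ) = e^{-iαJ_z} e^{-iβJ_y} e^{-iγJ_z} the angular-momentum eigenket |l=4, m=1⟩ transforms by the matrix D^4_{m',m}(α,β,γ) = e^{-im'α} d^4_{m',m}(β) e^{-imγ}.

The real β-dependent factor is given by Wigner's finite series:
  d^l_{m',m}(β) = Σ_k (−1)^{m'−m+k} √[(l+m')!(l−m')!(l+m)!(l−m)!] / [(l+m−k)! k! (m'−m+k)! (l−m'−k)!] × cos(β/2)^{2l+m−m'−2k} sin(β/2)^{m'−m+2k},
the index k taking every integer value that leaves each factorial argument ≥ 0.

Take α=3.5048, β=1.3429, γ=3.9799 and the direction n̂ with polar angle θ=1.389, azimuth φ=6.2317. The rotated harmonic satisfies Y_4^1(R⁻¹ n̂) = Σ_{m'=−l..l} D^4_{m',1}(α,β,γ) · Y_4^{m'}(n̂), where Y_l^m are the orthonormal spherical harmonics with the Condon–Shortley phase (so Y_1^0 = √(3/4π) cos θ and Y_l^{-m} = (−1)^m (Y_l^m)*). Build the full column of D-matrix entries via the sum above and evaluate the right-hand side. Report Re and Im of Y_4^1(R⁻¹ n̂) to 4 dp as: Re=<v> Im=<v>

Re=-0.0306 Im=-0.4096

Need the full column D^4_{m',1} for m'=−4..4 at α=3.5048, β=1.3429, γ=3.9799.
cos(β/2)=0.782920, sin(β/2)=0.622122
d^4_{-4,1}: single k=5 term ⇒ +0.334676;  D = -0.273447-0.192963i
d^4_{-3,1}: k∈[4..5] ⇒ +0.744546 -0.282071 = +0.462475;  D = +0.447947+0.115007i
d^4_{-2,1}: k∈[3..5] ⇒ +1.001681 -0.948717 +0.119807 = +0.172772;  D = -0.171691+0.019292i
d^4_{-1,1}: k∈[2..5] ⇒ +0.891367 -1.688471 +0.533064 -0.022439 = -0.286479;  D = -0.254750+0.131043i
d^4_{0,1}: k∈[1..4] ⇒ +0.501665 -1.900556 +1.200042 -0.126288 = -0.325137;  D = +0.217426-0.241743i
d^4_{1,1}: k∈[0..3] ⇒ +0.141170 -1.337051 +1.688471 -0.355376 = +0.137214;  D = +0.049527-0.127964i
d^4_{2,1}: k∈[0..2] ⇒ -0.475921 +1.502522 -0.632478 = +0.394123;  D = -0.002394+0.394116i
d^4_{3,1}: k∈[0..1] ⇒ +0.707501 -0.744546 = -0.037045;  D = +0.012951+0.034708i
d^4_{4,1}: single k=0 term ⇒ -0.530040;  D = -0.349636-0.398368i
Y_4^{m'}(θ=1.389,φ=6.2317) and Σ D·Y over m':
  (-0.2734-0.1930i)·(+0.4053+0.0847i)  (+0.4479+0.1150i)·(+0.2127+0.0331i)  (-0.1717+0.0193i)·(-0.2482-0.0257i)  (-0.2548+0.1310i)·(-0.2328-0.0120i)  (+0.2174-0.2417i)·(+0.2176+0.0000i)  (+0.0495-0.1280i)·(+0.2328-0.0120i)  (-0.0024+0.3941i)·(-0.2482+0.0257i)  (+0.0130+0.0347i)·(-0.2127+0.0331i)  (-0.3496-0.3984i)·(+0.4053-0.0847i)
Y_4^1(R⁻¹ n̂) = -0.030584-0.409594i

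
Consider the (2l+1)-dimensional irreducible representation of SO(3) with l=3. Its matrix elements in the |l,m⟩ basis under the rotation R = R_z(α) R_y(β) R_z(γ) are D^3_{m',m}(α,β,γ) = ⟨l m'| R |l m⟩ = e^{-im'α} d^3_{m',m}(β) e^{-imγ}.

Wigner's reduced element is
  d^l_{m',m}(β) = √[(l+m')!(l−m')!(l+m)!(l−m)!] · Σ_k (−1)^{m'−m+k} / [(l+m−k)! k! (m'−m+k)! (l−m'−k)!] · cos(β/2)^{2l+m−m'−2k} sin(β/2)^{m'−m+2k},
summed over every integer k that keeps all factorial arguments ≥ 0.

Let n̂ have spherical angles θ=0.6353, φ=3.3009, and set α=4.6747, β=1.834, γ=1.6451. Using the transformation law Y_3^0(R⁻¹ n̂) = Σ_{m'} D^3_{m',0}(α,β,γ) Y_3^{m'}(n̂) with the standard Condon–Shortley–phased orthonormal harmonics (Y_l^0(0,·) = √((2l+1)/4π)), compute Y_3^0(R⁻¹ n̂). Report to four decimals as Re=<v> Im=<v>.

Need the full column D^3_{m',0} for m'=−3..3 at α=4.6747, β=1.834, γ=1.6451.
cos(β/2)=0.608204, sin(β/2)=0.793781
d^3_{-3,0}: single k=3 term ⇒ +0.503228;  D = +0.056777+0.500015i
d^3_{-2,0}: k∈[2..3] ⇒ +0.472236 -0.804380 = -0.332144;  D = +0.331201-0.025013i
d^3_{-1,0}: k∈[1..3] ⇒ +0.228843 -1.169396 +0.663961 = -0.276592;  D = +0.010422+0.276395i
d^3_{0,0}: k∈[0..3] ⇒ +0.050617 -0.775963 +1.321732 -0.250151 = +0.346234;  D = +0.346234+0.000000i
d^3_{1,0}: k∈[0..2] ⇒ -0.228843 +1.169396 -0.663961 = +0.276592;  D = -0.010422+0.276395i
d^3_{2,0}: k∈[0..1] ⇒ +0.472236 -0.804380 = -0.332144;  D = +0.331201+0.025013i
d^3_{3,0}: single k=0 term ⇒ -0.503228;  D = -0.056777+0.500015i
Y_3^{m'}(θ=0.6353,φ=3.3009) and Σ D·Y over m':
  (+0.0568+0.5000i)·(-0.0774+0.0401i)  (+0.3312-0.0250i)·(+0.2751-0.0907i)  (+0.0104+0.2764i)·(-0.4240+0.0681i)  (+0.3462+0.0000i)·(+0.0719+0.0000i)  (-0.0104+0.2764i)·(+0.4240+0.0681i)  (+0.3312+0.0250i)·(+0.2751+0.0907i)  (-0.0568+0.5000i)·(+0.0774+0.0401i)
Y_3^0(R⁻¹ n̂) = +0.107176-0.000000i

Re=0.1072 Im=0.0000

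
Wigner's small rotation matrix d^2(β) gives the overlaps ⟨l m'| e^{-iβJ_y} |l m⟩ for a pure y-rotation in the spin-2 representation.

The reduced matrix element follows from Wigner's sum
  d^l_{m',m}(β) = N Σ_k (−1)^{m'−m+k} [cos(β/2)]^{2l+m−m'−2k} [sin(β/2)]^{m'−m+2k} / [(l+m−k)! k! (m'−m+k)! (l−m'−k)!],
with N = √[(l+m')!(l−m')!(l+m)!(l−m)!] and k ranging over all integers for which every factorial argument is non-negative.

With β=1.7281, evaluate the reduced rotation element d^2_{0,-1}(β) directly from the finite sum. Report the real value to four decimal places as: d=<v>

d=0.1895

d^2_{0,-1}(β=1.7281) via Wigner's sum:
Half-angle: c=0.649363, s=0.760479. N=√(2·2·1·6)=4.898979
k∈{0,1} keeps every argument non-negative
  k=0: (−1)^1·4.8990/(2)·0.6494^3·0.7605^1 = -0.510064
  k=1: (−1)^2·4.8990/(2)·0.6494^1·0.7605^3 = +0.699559
d^2_{0,-1}(1.7281) = -0.510064 +0.699559 = +0.189494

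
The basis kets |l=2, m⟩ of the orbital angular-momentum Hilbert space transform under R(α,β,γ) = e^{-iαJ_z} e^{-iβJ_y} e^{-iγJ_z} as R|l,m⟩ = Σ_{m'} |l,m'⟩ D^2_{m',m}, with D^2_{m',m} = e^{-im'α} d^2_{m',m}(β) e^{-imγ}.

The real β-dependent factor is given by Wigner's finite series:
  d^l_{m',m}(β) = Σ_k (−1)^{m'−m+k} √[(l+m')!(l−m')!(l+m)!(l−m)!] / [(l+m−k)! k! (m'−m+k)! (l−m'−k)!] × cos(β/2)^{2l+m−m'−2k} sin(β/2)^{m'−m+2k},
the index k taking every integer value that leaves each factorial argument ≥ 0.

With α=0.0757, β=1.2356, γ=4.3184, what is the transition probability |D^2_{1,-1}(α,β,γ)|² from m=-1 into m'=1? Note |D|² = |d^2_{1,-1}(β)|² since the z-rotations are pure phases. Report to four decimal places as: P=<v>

P=0.3094

First d^2_{1,-1}(β=1.2356), then the phase factors e^{-i(1)α} and e^{-i(-1)γ}:
With c≡cos(β/2)=0.815155 and s≡sin(β/2)=0.579243, N=[6·1·1·6]^{1/2}=6.000000
Admissible k: 0..1 (factorial args all ≥0)
  k=0: (−1)^2·6.0000/(2)·0.8152^2·0.5792^2 = +0.668842
  k=1: (−1)^3·6.0000/(6)·0.8152^0·0.5792^4 = -0.112575
d^2_{1,-1}(1.2356) = +0.668842 -0.112575 = +0.556266
|D^2_{1,-1}|² = |d^2_{1,-1}(β)|² = (+0.556266)² = 0.309432 (the z-rotation phases have unit modulus)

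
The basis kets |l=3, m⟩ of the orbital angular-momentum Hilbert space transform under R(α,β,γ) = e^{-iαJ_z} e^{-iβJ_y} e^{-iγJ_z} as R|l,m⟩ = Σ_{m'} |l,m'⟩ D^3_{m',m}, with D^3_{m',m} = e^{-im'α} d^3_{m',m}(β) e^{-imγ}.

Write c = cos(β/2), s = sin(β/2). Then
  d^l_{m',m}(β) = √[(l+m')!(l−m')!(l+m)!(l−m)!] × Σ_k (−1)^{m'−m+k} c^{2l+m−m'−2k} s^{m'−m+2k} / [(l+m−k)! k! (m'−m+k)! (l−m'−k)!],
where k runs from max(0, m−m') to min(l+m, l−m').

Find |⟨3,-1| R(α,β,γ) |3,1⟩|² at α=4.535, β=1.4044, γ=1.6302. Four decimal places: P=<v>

P=0.0124

D^3_{-1,1}(4.535,1.4044,1.6302) = e^{-i·-1·4.535}·d^3_{-1,1}(1.4044)·e^{-i·1·1.6302}. Compute d first:
c=cos(1.4044/2)=0.763423, s=sin(1.4044/2)=0.645899; N=√[2·24·24·2]=48.000000
Admissible k: 2..4 (factorial args all ≥0)
  k=2: (−1)^0·48.0000/(8)·0.7634^4·0.6459^2 = +0.850239
  k=3: (−1)^1·48.0000/(6)·0.7634^2·0.6459^4 = -0.811481
  k=4: (−1)^2·48.0000/(48)·0.7634^0·0.6459^6 = +0.072608
d^3_{-1,1}(1.4044) = +0.850239 -0.811481 +0.072608 = +0.111367
|D^3_{-1,1}|² = |d^3_{-1,1}(β)|² = (+0.111367)² = 0.012403 (the z-rotation phases have unit modulus)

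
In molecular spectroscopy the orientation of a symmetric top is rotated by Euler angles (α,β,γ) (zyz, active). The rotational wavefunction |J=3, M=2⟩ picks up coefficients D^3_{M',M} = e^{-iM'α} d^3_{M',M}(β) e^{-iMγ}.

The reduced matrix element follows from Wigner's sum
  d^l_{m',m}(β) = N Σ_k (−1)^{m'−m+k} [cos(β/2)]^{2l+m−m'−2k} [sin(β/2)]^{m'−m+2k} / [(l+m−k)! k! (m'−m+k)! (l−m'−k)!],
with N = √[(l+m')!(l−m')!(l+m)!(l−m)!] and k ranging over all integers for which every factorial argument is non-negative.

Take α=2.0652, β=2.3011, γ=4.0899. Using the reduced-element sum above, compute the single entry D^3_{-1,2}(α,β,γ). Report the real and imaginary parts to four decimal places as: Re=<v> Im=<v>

Re=-0.4846 Im=-0.0825

Split into d^3_{-1,2}(β=2.3011) × two z-phases.
With c≡cos(β/2)=0.407985 and s≡sin(β/2)=0.912988, N=[2·24·120·1]^{1/2}=75.894664
k: max(0,(2)−(-1))=3 … min(3+(2),3−(-1))=4
  k=3: (−1)^0·75.8947/(12)·0.4080^3·0.9130^3 = +0.326858
  k=4: (−1)^1·75.8947/(24)·0.4080^1·0.9130^5 = -0.818410
d^3_{-1,2}(2.3011) = +0.326858 -0.818410 = -0.491552
Phases: e^{-i·(-1)·2.0652}=-0.474507+0.880252i, e^{-i·(2)·4.0899}=-0.320084-0.947389i ⇒ D=-0.484583-0.082476i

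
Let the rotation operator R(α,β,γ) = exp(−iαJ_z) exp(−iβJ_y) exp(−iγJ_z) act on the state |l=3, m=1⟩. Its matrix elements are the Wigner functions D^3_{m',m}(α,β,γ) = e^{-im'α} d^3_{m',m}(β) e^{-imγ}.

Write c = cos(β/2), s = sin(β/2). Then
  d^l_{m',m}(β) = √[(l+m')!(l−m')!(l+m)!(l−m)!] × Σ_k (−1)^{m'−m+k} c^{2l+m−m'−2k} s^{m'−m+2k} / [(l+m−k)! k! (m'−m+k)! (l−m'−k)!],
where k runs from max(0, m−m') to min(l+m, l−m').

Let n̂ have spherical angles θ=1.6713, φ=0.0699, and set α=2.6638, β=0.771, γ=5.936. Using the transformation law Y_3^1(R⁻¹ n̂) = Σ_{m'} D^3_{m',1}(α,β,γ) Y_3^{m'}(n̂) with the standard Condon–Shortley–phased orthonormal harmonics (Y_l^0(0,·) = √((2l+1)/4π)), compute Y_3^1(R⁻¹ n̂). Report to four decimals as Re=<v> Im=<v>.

Re=0.1287 Im=0.2609

Need the full column D^3_{m',1} for m'=−3..3 at α=2.6638, β=0.771, γ=5.936.
cos(β/2)=0.926611, sin(β/2)=0.376022
d^3_{-3,1}: single k=4 term ⇒ +0.066481;  D = -0.030971+0.058826i
d^3_{-2,1}: k∈[3..4] ⇒ +0.267524 -0.022028 = +0.245497;  D = +0.201446-0.140315i
d^3_{-1,1}: k∈[2..4] ⇒ +0.625414 -0.137322 +0.002827 = +0.490919;  D = -0.486738+0.063936i
d^3_{0,1}: k∈[1..3] ⇒ +0.889796 -0.439587 +0.024130 = +0.474339;  D = +0.446037+0.161395i
d^3_{1,1}: k∈[0..2] ⇒ +0.632970 -0.833886 +0.102991 = -0.097924;  D = +0.066449+0.071928i
d^3_{2,1}: k∈[0..1] ⇒ -0.812269 +0.267524 = -0.544745;  D = -0.144264-0.525295i
d^3_{3,1}: single k=0 term ⇒ +0.403703;  D = +0.084064-0.394854i
Y_3^{m'}(θ=1.6713,φ=0.0699) and Σ D·Y over m':
  (-0.0310+0.0588i)·(+0.4019-0.0855i)  (+0.2014-0.1403i)·(-0.1005+0.0141i)  (-0.4867+0.0639i)·(-0.3046+0.0213i)  (+0.4460+0.1614i)·(+0.1104+0.0000i)  (+0.0664+0.0719i)·(+0.3046+0.0213i)  (-0.1443-0.5253i)·(-0.1005-0.0141i)  (+0.0841-0.3949i)·(-0.4019-0.0855i)
Y_3^1(R⁻¹ n̂) = +0.128700+0.260901i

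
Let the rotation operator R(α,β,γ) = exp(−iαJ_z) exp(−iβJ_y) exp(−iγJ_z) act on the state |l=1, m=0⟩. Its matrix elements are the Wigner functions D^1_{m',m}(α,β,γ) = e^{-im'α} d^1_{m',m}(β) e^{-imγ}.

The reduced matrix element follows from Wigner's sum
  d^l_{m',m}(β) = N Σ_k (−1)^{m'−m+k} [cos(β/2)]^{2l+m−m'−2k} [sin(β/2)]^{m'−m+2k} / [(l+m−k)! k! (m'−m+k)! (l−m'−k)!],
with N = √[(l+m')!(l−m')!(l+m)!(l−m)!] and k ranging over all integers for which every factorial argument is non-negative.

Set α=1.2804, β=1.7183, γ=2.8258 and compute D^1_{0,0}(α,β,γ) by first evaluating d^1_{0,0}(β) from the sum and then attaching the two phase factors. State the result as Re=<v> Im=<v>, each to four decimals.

Re=-0.1470 Im=0.0000

D^1_{0,0}(1.2804,1.7183,2.8258) = e^{-i·0·1.2804}·d^1_{0,0}(1.7183)·e^{-i·0·2.8258}. Compute d first:
With c≡cos(β/2)=0.653081 and s≡sin(β/2)=0.757288, N=[1·1·1·1]^{1/2}=1.000000
Admissible k: 0..1 (factorial args all ≥0)
  k=0: (−1)^0·1.0000/(1)·0.6531^2·0.7573^0 = +0.426515
  k=1: (−1)^1·1.0000/(1)·0.6531^0·0.7573^2 = -0.573485
d^1_{0,0}(1.7183) = +0.426515 -0.573485 = -0.146969
D = (+1.000000+0.000000i)·(-0.146969)·(+1.000000+0.000000i) = -0.146969+0.000000i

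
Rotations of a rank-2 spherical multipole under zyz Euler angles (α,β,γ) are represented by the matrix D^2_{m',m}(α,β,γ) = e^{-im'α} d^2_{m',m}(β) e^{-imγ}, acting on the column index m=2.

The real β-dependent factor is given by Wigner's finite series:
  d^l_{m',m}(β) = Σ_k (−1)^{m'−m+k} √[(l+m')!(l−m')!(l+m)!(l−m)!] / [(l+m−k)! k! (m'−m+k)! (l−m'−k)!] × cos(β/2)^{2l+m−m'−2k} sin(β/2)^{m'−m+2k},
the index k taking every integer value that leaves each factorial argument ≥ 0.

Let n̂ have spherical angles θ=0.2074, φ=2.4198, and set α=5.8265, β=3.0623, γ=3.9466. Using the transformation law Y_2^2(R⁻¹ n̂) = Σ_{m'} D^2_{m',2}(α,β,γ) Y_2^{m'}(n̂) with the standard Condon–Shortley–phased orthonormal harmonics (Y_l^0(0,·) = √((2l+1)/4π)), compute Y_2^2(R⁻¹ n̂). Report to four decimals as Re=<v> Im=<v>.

Need the full column D^2_{m',2} for m'=−2..2 at α=5.8265, β=3.0623, γ=3.9466.
cos(β/2)=0.039636, sin(β/2)=0.999214
d^2_{-2,2}: single k=4 term ⇒ +0.996860;  D = -0.812360-0.577756i
d^2_{-1,2}: single k=3 term ⇒ +0.079085;  D = -0.037631-0.069558i
d^2_{0,2}: single k=2 term ⇒ +0.003842;  D = -0.000151-0.003839i
d^2_{1,2}: single k=1 term ⇒ +0.000124;  D = +0.000050-0.000114i
d^2_{2,2}: single k=0 term ⇒ +0.000002;  D = +0.000002-0.000002i
Y_2^{m'}(θ=0.2074,φ=2.4198) and Σ D·Y over m':
  (-0.8124-0.5778i)·(+0.0021+0.0162i)  (-0.0376-0.0696i)·(-0.1169-0.1029i)  (-0.0002-0.0038i)·(+0.5907+0.0000i)  (+0.0001-0.0001i)·(+0.1169-0.1029i)  (+0.0000-0.0000i)·(+0.0021-0.0162i)
Y_2^2(R⁻¹ n̂) = +0.004846-0.004686i

Re=0.0048 Im=-0.0047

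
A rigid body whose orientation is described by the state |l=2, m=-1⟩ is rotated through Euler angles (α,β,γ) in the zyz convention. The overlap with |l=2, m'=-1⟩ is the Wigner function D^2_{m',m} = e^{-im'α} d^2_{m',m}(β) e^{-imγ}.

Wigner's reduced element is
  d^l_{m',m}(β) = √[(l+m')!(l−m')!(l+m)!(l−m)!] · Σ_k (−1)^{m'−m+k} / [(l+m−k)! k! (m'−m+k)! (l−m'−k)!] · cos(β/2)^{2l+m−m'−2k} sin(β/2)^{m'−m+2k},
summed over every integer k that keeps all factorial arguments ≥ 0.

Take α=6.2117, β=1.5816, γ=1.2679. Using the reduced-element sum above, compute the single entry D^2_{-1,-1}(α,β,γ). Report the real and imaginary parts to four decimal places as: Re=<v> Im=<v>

D^2_{-1,-1}(6.2117,1.5816,1.2679) = e^{-i·-1·6.2117}·d^2_{-1,-1}(1.5816)·e^{-i·-1·1.2679}. Compute d first:
Half-angle: c=0.703277, s=0.710916. N=√(1·6·1·6)=6.000000
k∈{0,1} keeps every argument non-negative
  k=0: (−1)^0·6.0000/(6)·0.7033^4·0.7109^0 = +0.244627
  k=1: (−1)^1·6.0000/(2)·0.7033^2·0.7109^2 = -0.749912
d^2_{-1,-1}(1.5816) = +0.244627 -0.749912 = -0.505285
D = (+0.997446-0.071424i)·(-0.505285)·(+0.298286+0.954477i) = -0.184781-0.470286i

Re=-0.1848 Im=-0.4703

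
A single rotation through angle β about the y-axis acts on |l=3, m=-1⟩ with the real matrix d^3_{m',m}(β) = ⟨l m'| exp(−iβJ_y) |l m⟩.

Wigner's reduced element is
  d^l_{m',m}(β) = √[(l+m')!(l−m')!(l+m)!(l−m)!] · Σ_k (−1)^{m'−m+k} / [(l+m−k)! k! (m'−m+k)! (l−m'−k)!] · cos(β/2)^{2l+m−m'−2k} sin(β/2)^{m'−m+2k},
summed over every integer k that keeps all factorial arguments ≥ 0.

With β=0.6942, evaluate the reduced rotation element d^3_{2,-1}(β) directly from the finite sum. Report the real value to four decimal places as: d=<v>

d^3_{2,-1}(β=0.6942) via Wigner's sum:
With c≡cos(β/2)=0.940363 and s≡sin(β/2)=0.340172, N=[120·1·2·24]^{1/2}=75.894664
Admissible k: 0..1 (factorial args all ≥0)
  k=0: (−1)^3·75.8947/(12)·0.9404^3·0.3402^3 = -0.207020
  k=1: (−1)^4·75.8947/(24)·0.9404^1·0.3402^5 = +0.013545
d^3_{2,-1}(0.6942) = -0.207020 +0.013545 = -0.193475

d=-0.1935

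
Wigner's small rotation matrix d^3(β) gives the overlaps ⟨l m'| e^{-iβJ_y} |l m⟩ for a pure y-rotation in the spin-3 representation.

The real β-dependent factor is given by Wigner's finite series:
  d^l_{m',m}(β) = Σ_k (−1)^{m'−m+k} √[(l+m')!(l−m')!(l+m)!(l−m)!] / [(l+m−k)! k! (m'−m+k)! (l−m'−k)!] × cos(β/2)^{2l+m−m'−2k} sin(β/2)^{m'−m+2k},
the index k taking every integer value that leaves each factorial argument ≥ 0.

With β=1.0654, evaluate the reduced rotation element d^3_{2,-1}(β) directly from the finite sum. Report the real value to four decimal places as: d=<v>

d^3_{2,-1}(β=1.0654) via Wigner's sum:
Half-angle: c=0.861439, s=0.507861. N=√(120·1·2·24)=75.894664
k: max(0,(-1)−(2))=0 … min(3+(-1),3−(2))=1
  k=0: (−1)^3·75.8947/(12)·0.8614^3·0.5079^3 = -0.529588
  k=1: (−1)^4·75.8947/(24)·0.8614^1·0.5079^5 = +0.092034
d^3_{2,-1}(1.0654) = -0.529588 +0.092034 = -0.437554

d=-0.4376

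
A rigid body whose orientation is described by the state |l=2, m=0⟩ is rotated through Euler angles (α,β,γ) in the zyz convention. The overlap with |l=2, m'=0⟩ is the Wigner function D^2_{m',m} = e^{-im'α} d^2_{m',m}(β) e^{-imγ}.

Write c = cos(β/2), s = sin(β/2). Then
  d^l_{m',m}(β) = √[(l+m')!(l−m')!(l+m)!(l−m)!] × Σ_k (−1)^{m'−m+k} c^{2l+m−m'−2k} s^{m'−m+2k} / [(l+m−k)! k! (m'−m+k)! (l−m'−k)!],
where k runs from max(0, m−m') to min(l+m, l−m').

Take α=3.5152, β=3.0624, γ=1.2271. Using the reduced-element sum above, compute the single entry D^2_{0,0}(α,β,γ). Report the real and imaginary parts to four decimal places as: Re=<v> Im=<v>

Re=0.9906 Im=0.0000

D^2_{0,0}(3.5152,3.0624,1.2271) = e^{-i·0·3.5152}·d^2_{0,0}(3.0624)·e^{-i·0·1.2271}. Compute d first:
With c≡cos(β/2)=0.039586 and s≡sin(β/2)=0.999216, N=[2·2·2·2]^{1/2}=4.000000
The bounds max(0,m−m')=0 and min(l+m,l−m')=2 give 3 terms
  k=0: (−1)^0·4.0000/(4)·0.0396^4·0.9992^0 = +0.000002
  k=1: (−1)^1·4.0000/(1)·0.0396^2·0.9992^2 = -0.006258
  k=2: (−1)^2·4.0000/(4)·0.0396^0·0.9992^4 = +0.996868
d^2_{0,0}(3.0624) = +0.000002 -0.006258 +0.996868 = +0.990612
Attach z-rotation phases: D = e^{-i(0)(3.5152)}·(+0.990612)·e^{-i(0)(1.2271)} = +0.990612+0.000000i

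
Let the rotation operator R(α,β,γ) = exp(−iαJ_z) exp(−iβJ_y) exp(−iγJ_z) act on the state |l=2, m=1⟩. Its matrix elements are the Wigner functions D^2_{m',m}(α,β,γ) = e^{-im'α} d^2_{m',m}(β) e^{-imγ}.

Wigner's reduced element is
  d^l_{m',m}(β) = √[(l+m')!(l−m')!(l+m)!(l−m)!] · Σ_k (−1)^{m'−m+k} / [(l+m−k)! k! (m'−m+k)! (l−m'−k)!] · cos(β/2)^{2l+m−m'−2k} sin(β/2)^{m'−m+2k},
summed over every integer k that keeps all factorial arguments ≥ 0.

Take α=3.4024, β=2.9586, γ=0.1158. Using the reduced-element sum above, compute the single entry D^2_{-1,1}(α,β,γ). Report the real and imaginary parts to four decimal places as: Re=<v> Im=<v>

D^2_{-1,1}(3.4024,2.9586,0.1158) = e^{-i·-1·3.4024}·d^2_{-1,1}(2.9586)·e^{-i·1·0.1158}. Compute d first:
Half-angle: c=0.091369, s=0.995817. N=√(1·6·6·1)=6.000000
k∈{2,3} keeps every argument non-negative
  k=2: (−1)^0·6.0000/(2)·0.0914^2·0.9958^2 = +0.024836
  k=3: (−1)^1·6.0000/(6)·0.0914^0·0.9958^4 = -0.983373
d^2_{-1,1}(2.9586) = +0.024836 -0.983373 = -0.958538
Attach z-rotation phases: D = e^{-i(-1)(3.4024)}·(-0.958538)·e^{-i(1)(0.1158)} = +0.948478+0.138508i

Re=0.9485 Im=0.1385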